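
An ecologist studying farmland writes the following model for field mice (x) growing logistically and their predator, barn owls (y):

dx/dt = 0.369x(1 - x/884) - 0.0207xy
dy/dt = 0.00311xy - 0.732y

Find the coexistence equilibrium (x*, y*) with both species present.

x* ≈ 235, y* ≈ 13.1

From dy/dt = 0 with y > 0: 0.00311x* = 0.732, so x* = 235.
Substitute into dx/dt = 0: 0.369(1 - 235/884) = 0.0207y*.
The bracket is 0.734, giving y* = 0.271/0.0207 = 13.1.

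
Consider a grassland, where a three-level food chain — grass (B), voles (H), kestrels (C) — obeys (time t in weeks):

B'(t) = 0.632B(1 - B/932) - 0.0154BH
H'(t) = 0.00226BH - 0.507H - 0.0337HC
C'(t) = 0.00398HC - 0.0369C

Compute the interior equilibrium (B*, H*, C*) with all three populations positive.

From dC/dt = 0: 0.00398H* = 0.0369, so H* = 9.27.
From dB/dt = 0: 0.632(1 - B*/932) = 0.0154·9.27, giving B* = 932·(1 - 0.226) = 721.
From dH/dt = 0: 0.00226·721 - 0.507 = 0.0337C*, so C* = 1.12/0.0337 = 33.3.

B* ≈ 721, H* ≈ 9.27, C* ≈ 33.3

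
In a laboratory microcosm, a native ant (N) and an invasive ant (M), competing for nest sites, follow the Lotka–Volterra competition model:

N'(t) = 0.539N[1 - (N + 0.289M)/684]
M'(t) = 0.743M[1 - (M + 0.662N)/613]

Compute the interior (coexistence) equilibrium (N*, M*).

N* ≈ 627, M* ≈ 198

Setting both brackets to zero gives the nullclines N + 0.289M = 684 and 0.662N + M = 613.
Substituting M = 613 - 0.662N into the first: N(1 - 0.289·0.662) = 684 - 0.289·613.
So N* = 507/0.809 = 627, and then M* = 613 - 0.662·627 = 198.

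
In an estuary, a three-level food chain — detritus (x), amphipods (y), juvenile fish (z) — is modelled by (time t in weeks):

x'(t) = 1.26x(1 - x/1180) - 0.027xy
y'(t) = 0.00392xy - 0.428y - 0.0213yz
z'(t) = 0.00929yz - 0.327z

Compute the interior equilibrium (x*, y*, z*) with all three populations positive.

From dz/dt = 0: 0.00929y* = 0.327, so y* = 35.2.
From dx/dt = 0: 1.26(1 - x*/1180) = 0.027·35.2, giving x* = 1180·(1 - 0.754) = 290.
From dy/dt = 0: 0.00392·290 - 0.428 = 0.0213z*, so z* = 0.709/0.0213 = 33.3.

x* ≈ 290, y* ≈ 35.2, z* ≈ 33.3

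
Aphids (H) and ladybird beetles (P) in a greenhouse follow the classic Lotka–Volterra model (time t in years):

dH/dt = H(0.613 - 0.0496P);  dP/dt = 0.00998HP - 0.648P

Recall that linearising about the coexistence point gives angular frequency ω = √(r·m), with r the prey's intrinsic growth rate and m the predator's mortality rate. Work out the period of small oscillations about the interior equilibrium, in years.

T ≈ 9.97 years

Here r = 0.613 and m = 0.648, so r·m = 0.397.
ω = √0.397 = 0.63 per year, hence T = 2π/ω ≈ 9.97 years.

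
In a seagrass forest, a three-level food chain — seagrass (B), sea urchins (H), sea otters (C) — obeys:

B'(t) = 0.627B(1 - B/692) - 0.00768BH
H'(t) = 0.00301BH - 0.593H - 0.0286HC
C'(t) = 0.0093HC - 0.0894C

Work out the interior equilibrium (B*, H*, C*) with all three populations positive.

B* ≈ 611, H* ≈ 9.61, C* ≈ 43.5

From dC/dt = 0: 0.0093H* = 0.0894, so H* = 9.61.
From dB/dt = 0: 0.627(1 - B*/692) = 0.00768·9.61, giving B* = 692·(1 - 0.118) = 611.
From dH/dt = 0: 0.00301·611 - 0.593 = 0.0286C*, so C* = 1.24/0.0286 = 43.5.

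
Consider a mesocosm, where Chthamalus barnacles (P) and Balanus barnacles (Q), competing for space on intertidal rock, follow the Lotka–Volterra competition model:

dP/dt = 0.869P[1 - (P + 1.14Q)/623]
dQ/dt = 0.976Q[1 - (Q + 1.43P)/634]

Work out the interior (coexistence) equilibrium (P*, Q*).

Setting both brackets to zero gives the nullclines P + 1.14Q = 623 and 1.43P + Q = 634.
Substituting Q = 634 - 1.43P into the first: P(1 - 1.14·1.43) = 623 - 1.14·634.
So P* = -99.8/-0.63 = 158, and then Q* = 634 - 1.43·158 = 408.

P* ≈ 158, Q* ≈ 408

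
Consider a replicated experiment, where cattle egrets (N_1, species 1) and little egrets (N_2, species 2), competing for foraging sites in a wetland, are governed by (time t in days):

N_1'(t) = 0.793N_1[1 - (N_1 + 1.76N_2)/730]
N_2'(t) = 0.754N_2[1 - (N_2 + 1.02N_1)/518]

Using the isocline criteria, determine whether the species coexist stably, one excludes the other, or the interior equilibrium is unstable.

unstable coexistence (outcome depends on initial conditions)

Compare the nullcline intercepts: K1/α12 = 730/1.76 = 415 < K2 = 518; K2/α21 = 518/1.02 = 508 < K1 = 730.
Since both are reversed, neither can invade when rare; the interior point is a saddle.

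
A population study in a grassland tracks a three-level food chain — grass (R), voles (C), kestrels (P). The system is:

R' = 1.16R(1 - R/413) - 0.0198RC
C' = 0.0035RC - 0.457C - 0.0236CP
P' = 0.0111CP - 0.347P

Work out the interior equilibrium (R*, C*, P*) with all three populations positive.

R* ≈ 193, C* ≈ 31.3, P* ≈ 9.2

From dP/dt = 0: 0.0111C* = 0.347, so C* = 31.3.
From dR/dt = 0: 1.16(1 - R*/413) = 0.0198·31.3, giving R* = 413·(1 - 0.534) = 193.
From dC/dt = 0: 0.0035·193 - 0.457 = 0.0236P*, so P* = 0.217/0.0236 = 9.2.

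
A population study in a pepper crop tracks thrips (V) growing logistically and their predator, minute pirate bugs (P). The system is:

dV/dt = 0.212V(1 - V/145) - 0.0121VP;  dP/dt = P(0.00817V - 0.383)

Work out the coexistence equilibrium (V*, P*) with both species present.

From dP/dt = 0 with P > 0: 0.00817V* = 0.383, so V* = 46.9.
Substitute into dV/dt = 0: 0.212(1 - 46.9/145) = 0.0121P*.
The bracket is 0.677, giving P* = 0.143/0.0121 = 11.9.

V* ≈ 46.9, P* ≈ 11.9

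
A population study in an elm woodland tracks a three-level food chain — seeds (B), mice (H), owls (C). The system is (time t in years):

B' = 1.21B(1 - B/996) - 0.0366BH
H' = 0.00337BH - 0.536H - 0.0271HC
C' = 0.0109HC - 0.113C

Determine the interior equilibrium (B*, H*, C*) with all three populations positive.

From dC/dt = 0: 0.0109H* = 0.113, so H* = 10.4.
From dB/dt = 0: 1.21(1 - B*/996) = 0.0366·10.4, giving B* = 996·(1 - 0.314) = 684.
From dH/dt = 0: 0.00337·684 - 0.536 = 0.0271C*, so C* = 1.77/0.0271 = 65.2.

B* ≈ 684, H* ≈ 10.4, C* ≈ 65.2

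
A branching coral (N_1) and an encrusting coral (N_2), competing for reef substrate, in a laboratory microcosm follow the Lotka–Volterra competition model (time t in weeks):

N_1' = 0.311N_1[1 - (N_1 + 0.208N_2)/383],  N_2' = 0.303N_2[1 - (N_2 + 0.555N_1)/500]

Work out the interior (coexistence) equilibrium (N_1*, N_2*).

N_1* ≈ 315, N_2* ≈ 325

Setting both brackets to zero gives the nullclines N_1 + 0.208N_2 = 383 and 0.555N_1 + N_2 = 500.
Substituting N_2 = 500 - 0.555N_1 into the first: N_1(1 - 0.208·0.555) = 383 - 0.208·500.
So N_1* = 279/0.885 = 315, and then N_2* = 500 - 0.555·315 = 325.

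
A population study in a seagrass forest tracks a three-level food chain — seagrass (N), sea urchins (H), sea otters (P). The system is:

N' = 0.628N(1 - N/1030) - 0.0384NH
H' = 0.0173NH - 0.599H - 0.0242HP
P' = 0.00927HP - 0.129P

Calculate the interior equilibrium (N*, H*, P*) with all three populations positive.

N* ≈ 154, H* ≈ 13.9, P* ≈ 85

From dP/dt = 0: 0.00927H* = 0.129, so H* = 13.9.
From dN/dt = 0: 0.628(1 - N*/1030) = 0.0384·13.9, giving N* = 1030·(1 - 0.851) = 154.
From dH/dt = 0: 0.0173·154 - 0.599 = 0.0242P*, so P* = 2.06/0.0242 = 85.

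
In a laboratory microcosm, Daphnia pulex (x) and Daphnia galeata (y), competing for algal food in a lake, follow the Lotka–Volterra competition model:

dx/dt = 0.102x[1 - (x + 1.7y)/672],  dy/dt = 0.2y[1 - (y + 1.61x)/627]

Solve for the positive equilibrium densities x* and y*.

x* ≈ 227, y* ≈ 262

Setting both brackets to zero gives the nullclines x + 1.7y = 672 and 1.61x + y = 627.
Substituting y = 627 - 1.61x into the first: x(1 - 1.7·1.61) = 672 - 1.7·627.
So x* = -394/-1.74 = 227, and then y* = 627 - 1.61·227 = 262.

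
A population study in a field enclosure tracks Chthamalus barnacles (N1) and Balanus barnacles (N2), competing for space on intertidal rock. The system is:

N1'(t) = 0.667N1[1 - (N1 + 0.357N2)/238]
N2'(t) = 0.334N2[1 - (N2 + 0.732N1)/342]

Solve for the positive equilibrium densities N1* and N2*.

N1* ≈ 157, N2* ≈ 227

Setting both brackets to zero gives the nullclines N1 + 0.357N2 = 238 and 0.732N1 + N2 = 342.
Substituting N2 = 342 - 0.732N1 into the first: N1(1 - 0.357·0.732) = 238 - 0.357·342.
So N1* = 116/0.739 = 157, and then N2* = 342 - 0.732·157 = 227.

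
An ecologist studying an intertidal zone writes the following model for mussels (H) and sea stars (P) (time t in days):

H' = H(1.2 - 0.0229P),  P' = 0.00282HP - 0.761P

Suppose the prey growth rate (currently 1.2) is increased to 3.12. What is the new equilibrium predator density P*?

At the interior fixed point, setting dH/dt = 0 with H > 0 fixes P* = (prey growth rate)/(HP coefficient) — independent of the other coefficients.
With the change, P* = 3.12/0.0229 = 136; it rises from 52.4.

P* ≈ 136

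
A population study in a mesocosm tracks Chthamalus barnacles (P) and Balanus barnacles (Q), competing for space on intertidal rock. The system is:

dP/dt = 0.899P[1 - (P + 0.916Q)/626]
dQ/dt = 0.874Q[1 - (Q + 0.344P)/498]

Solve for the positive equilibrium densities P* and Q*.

P* ≈ 248, Q* ≈ 413

Setting both brackets to zero gives the nullclines P + 0.916Q = 626 and 0.344P + Q = 498.
Substituting Q = 498 - 0.344P into the first: P(1 - 0.916·0.344) = 626 - 0.916·498.
So P* = 170/0.685 = 248, and then Q* = 498 - 0.344·248 = 413.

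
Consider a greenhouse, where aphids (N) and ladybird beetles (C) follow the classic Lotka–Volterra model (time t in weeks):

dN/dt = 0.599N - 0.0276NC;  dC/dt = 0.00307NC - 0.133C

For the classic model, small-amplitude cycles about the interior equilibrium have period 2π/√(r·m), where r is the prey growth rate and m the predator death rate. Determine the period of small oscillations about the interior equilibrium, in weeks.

T ≈ 22.3 weeks

Here r = 0.599 and m = 0.133, so r·m = 0.0797.
ω = √0.0797 = 0.282 per week, hence T = 2π/ω ≈ 22.3 weeks.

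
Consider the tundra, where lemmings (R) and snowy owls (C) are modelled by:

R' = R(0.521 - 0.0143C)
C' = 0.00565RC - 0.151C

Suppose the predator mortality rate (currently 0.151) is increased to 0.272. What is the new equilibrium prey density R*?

At the interior fixed point, setting dC/dt = 0 with C > 0 fixes R* = (predator death rate)/(RC coefficient) — independent of the other coefficients.
With the change, R* = 0.272/0.00565 = 48.1; it rises from 26.7.

R* ≈ 48.1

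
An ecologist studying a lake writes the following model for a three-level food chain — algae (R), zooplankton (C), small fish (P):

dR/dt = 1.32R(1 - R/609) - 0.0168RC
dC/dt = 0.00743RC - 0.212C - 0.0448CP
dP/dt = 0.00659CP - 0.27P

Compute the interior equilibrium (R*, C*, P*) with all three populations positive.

R* ≈ 291, C* ≈ 41, P* ≈ 43.6

From dP/dt = 0: 0.00659C* = 0.27, so C* = 41.
From dR/dt = 0: 1.32(1 - R*/609) = 0.0168·41, giving R* = 609·(1 - 0.521) = 291.
From dC/dt = 0: 0.00743·291 - 0.212 = 0.0448P*, so P* = 1.95/0.0448 = 43.6.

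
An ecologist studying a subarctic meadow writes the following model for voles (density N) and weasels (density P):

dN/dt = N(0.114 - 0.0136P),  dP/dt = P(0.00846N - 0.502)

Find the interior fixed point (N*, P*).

N* ≈ 59.3, P* ≈ 8.38

Set dP/dt = 0 with P > 0: 0.00846N - 0.502 = 0, so N* = 0.502/0.00846 = 59.3.
Set dN/dt = 0 with N > 0: 0.114 - 0.0136P = 0, so P* = 0.114/0.0136 = 8.38.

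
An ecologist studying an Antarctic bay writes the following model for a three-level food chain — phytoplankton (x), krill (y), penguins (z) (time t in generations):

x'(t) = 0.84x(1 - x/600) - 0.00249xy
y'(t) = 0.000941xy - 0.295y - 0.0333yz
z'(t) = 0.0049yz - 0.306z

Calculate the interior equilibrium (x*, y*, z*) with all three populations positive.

x* ≈ 489, y* ≈ 62.4, z* ≈ 4.96

From dz/dt = 0: 0.0049y* = 0.306, so y* = 62.4.
From dx/dt = 0: 0.84(1 - x*/600) = 0.00249·62.4, giving x* = 600·(1 - 0.185) = 489.
From dy/dt = 0: 0.000941·489 - 0.295 = 0.0333z*, so z* = 0.165/0.0333 = 4.96.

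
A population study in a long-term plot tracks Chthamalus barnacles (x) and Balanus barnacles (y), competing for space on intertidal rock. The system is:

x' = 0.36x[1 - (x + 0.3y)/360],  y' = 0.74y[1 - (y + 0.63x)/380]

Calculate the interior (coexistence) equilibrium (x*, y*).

Setting both brackets to zero gives the nullclines x + 0.3y = 360 and 0.63x + y = 380.
Substituting y = 380 - 0.63x into the first: x(1 - 0.3·0.63) = 360 - 0.3·380.
So x* = 246/0.811 = 303, and then y* = 380 - 0.63·303 = 189.

x* ≈ 303, y* ≈ 189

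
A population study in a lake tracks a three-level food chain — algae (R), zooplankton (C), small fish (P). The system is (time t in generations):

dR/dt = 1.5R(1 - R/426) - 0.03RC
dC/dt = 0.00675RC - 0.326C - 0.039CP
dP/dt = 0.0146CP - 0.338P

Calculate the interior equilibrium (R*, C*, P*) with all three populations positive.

R* ≈ 229, C* ≈ 23.2, P* ≈ 31.2

From dP/dt = 0: 0.0146C* = 0.338, so C* = 23.2.
From dR/dt = 0: 1.5(1 - R*/426) = 0.03·23.2, giving R* = 426·(1 - 0.463) = 229.
From dC/dt = 0: 0.00675·229 - 0.326 = 0.039P*, so P* = 1.22/0.039 = 31.2.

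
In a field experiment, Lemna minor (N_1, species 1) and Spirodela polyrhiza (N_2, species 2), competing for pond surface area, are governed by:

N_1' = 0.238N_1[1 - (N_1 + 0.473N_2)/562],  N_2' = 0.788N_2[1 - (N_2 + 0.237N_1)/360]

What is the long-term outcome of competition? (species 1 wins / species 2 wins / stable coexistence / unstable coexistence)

Compare the nullcline intercepts: K1/α12 = 562/0.473 = 1190 > K2 = 360; K2/α21 = 360/0.237 = 1520 > K1 = 562.
Since both inequalities hold, each species can invade when rare, so the interior equilibrium is stable.

stable coexistence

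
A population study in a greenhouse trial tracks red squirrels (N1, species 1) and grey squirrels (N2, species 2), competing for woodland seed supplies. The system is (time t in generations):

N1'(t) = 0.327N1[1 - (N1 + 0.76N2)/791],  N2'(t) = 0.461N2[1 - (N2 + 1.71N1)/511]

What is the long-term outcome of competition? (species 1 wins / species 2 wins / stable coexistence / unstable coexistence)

species 1 excludes species 2

Compare the nullcline intercepts: K1/α12 = 791/0.76 = 1040 > K2 = 511; K2/α21 = 511/1.71 = 299 < K1 = 791.
Since the inequalities point opposite ways, species 1 can invade but species 2 cannot.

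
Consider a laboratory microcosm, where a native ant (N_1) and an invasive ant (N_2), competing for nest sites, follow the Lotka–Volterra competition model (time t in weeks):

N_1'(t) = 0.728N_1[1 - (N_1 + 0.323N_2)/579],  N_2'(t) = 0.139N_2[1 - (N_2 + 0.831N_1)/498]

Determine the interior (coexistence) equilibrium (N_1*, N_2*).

Setting both brackets to zero gives the nullclines N_1 + 0.323N_2 = 579 and 0.831N_1 + N_2 = 498.
Substituting N_2 = 498 - 0.831N_1 into the first: N_1(1 - 0.323·0.831) = 579 - 0.323·498.
So N_1* = 418/0.732 = 572, and then N_2* = 498 - 0.831·572 = 23.

N_1* ≈ 572, N_2* ≈ 23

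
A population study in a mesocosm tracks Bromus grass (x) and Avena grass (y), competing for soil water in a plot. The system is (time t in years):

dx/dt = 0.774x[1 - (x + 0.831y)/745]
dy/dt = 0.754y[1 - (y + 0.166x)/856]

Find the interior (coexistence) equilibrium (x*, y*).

Setting both brackets to zero gives the nullclines x + 0.831y = 745 and 0.166x + y = 856.
Substituting y = 856 - 0.166x into the first: x(1 - 0.831·0.166) = 745 - 0.831·856.
So x* = 33.7/0.862 = 39.1, and then y* = 856 - 0.166·39.1 = 850.

x* ≈ 39.1, y* ≈ 850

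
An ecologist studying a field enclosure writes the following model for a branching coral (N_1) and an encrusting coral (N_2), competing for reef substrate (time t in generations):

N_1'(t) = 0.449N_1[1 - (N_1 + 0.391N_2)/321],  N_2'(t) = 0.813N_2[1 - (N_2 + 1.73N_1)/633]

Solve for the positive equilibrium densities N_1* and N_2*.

Setting both brackets to zero gives the nullclines N_1 + 0.391N_2 = 321 and 1.73N_1 + N_2 = 633.
Substituting N_2 = 633 - 1.73N_1 into the first: N_1(1 - 0.391·1.73) = 321 - 0.391·633.
So N_1* = 73.5/0.324 = 227, and then N_2* = 633 - 1.73·227 = 240.

N_1* ≈ 227, N_2* ≈ 240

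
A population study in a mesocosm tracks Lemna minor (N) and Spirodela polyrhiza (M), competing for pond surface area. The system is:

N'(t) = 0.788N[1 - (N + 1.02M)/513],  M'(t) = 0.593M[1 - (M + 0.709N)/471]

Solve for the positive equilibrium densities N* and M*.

Setting both brackets to zero gives the nullclines N + 1.02M = 513 and 0.709N + M = 471.
Substituting M = 471 - 0.709N into the first: N(1 - 1.02·0.709) = 513 - 1.02·471.
So N* = 32.6/0.277 = 118, and then M* = 471 - 0.709·118 = 388.

N* ≈ 118, M* ≈ 388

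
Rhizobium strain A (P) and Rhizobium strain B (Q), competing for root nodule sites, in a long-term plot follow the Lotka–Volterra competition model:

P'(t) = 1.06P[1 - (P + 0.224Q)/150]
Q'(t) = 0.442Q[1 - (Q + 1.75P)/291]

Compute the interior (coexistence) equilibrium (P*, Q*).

Setting both brackets to zero gives the nullclines P + 0.224Q = 150 and 1.75P + Q = 291.
Substituting Q = 291 - 1.75P into the first: P(1 - 0.224·1.75) = 150 - 0.224·291.
So P* = 84.8/0.608 = 140, and then Q* = 291 - 1.75·140 = 46.9.

P* ≈ 140, Q* ≈ 46.9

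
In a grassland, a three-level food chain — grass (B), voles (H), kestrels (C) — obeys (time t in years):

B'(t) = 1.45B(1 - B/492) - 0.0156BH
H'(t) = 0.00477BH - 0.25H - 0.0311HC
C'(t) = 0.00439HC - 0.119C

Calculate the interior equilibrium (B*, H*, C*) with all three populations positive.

From dC/dt = 0: 0.00439H* = 0.119, so H* = 27.1.
From dB/dt = 0: 1.45(1 - B*/492) = 0.0156·27.1, giving B* = 492·(1 - 0.292) = 349.
From dH/dt = 0: 0.00477·349 - 0.25 = 0.0311C*, so C* = 1.41/0.0311 = 45.4.

B* ≈ 349, H* ≈ 27.1, C* ≈ 45.4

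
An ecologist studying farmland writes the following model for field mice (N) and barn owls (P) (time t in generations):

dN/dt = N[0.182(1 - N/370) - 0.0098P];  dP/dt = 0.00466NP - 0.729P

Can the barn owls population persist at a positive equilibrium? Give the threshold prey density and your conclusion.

The predator equation gives dP/dt > 0 only when N > 0.729/0.00466 = 156.
Without the predator, N → K = 370. Since 370 > 156, the predator can invade and persist.

Threshold N = 156; K > 156, so yes, the predator persists.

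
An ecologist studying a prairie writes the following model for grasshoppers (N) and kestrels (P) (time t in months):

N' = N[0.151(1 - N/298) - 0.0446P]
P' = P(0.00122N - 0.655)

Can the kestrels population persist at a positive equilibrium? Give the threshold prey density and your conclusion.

The predator equation gives dP/dt > 0 only when N > 0.655/0.00122 = 537.
Without the predator, N → K = 298. Since 298 < 537, the predator cannot invade.

Threshold N = 537; K < 537, so no, the predator goes extinct.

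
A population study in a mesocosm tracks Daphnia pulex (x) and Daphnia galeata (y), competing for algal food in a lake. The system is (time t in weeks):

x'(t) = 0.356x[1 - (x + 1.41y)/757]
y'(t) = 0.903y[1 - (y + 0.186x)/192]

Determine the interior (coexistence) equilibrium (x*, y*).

x* ≈ 659, y* ≈ 69.4

Setting both brackets to zero gives the nullclines x + 1.41y = 757 and 0.186x + y = 192.
Substituting y = 192 - 0.186x into the first: x(1 - 1.41·0.186) = 757 - 1.41·192.
So x* = 486/0.738 = 659, and then y* = 192 - 0.186·659 = 69.4.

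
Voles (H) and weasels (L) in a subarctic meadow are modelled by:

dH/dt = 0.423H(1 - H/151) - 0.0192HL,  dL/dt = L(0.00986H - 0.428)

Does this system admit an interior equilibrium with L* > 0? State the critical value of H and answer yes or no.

The predator equation gives dL/dt > 0 only when H > 0.428/0.00986 = 43.4.
Without the predator, H → K = 151. Since 151 > 43.4, the predator can invade and persist.

Threshold H = 43.4; K > 43.4, so yes, the predator persists.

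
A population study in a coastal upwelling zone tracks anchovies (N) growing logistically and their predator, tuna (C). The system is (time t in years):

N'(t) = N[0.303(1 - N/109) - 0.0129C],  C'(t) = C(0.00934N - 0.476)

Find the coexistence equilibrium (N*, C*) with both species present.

From dC/dt = 0 with C > 0: 0.00934N* = 0.476, so N* = 51.
Substitute into dN/dt = 0: 0.303(1 - 51/109) = 0.0129C*.
The bracket is 0.532, giving C* = 0.161/0.0129 = 12.5.

N* ≈ 51, C* ≈ 12.5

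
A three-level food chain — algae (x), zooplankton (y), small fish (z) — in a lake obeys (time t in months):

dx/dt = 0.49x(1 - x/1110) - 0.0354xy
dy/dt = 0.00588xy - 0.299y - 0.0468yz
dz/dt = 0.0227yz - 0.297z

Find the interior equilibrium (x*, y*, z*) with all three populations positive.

x* ≈ 60.8, y* ≈ 13.1, z* ≈ 1.25

From dz/dt = 0: 0.0227y* = 0.297, so y* = 13.1.
From dx/dt = 0: 0.49(1 - x*/1110) = 0.0354·13.1, giving x* = 1110·(1 - 0.945) = 60.8.
From dy/dt = 0: 0.00588·60.8 - 0.299 = 0.0468z*, so z* = 0.0585/0.0468 = 1.25.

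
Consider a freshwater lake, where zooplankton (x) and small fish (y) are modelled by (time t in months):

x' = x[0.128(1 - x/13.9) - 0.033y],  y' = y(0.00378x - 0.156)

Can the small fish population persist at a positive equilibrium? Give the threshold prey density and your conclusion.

Threshold x = 41.3; K < 41.3, so no, the predator goes extinct.

The predator equation gives dy/dt > 0 only when x > 0.156/0.00378 = 41.3.
Without the predator, x → K = 13.9. Since 13.9 < 41.3, the predator cannot invade.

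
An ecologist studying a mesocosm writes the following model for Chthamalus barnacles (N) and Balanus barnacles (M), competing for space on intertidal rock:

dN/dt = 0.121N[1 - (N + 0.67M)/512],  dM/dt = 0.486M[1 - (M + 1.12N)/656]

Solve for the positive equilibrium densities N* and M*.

N* ≈ 290, M* ≈ 331

Setting both brackets to zero gives the nullclines N + 0.67M = 512 and 1.12N + M = 656.
Substituting M = 656 - 1.12N into the first: N(1 - 0.67·1.12) = 512 - 0.67·656.
So N* = 72.5/0.25 = 290, and then M* = 656 - 1.12·290 = 331.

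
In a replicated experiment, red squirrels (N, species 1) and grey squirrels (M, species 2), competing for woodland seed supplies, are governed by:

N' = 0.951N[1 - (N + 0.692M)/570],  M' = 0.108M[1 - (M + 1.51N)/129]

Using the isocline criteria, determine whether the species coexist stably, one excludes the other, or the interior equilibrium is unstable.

Compare the nullcline intercepts: K1/α12 = 570/0.692 = 824 > K2 = 129; K2/α21 = 129/1.51 = 85.4 < K1 = 570.
Since the inequalities point opposite ways, species 1 can invade but species 2 cannot.

species 1 excludes species 2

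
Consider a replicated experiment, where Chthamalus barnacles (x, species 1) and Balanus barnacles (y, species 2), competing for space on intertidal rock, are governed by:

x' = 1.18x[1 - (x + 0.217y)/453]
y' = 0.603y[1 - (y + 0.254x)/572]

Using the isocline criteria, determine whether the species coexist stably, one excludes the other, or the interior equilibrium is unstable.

stable coexistence

Compare the nullcline intercepts: K1/α12 = 453/0.217 = 2090 > K2 = 572; K2/α21 = 572/0.254 = 2250 > K1 = 453.
Since both inequalities hold, each species can invade when rare, so the interior equilibrium is stable.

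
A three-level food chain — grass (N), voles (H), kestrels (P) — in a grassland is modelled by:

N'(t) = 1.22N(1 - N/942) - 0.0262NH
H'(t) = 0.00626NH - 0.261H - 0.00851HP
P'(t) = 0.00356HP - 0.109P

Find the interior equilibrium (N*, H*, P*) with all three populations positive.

N* ≈ 323, H* ≈ 30.6, P* ≈ 207

From dP/dt = 0: 0.00356H* = 0.109, so H* = 30.6.
From dN/dt = 0: 1.22(1 - N*/942) = 0.0262·30.6, giving N* = 942·(1 - 0.658) = 323.
From dH/dt = 0: 0.00626·323 - 0.261 = 0.00851P*, so P* = 1.76/0.00851 = 207.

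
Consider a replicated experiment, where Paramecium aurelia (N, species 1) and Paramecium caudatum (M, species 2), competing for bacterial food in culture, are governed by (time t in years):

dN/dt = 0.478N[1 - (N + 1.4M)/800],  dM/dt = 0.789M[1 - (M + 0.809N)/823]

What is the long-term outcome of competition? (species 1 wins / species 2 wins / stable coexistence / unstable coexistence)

Compare the nullcline intercepts: K1/α12 = 800/1.4 = 571 < K2 = 823; K2/α21 = 823/0.809 = 1020 > K1 = 800.
Since the inequalities point opposite ways, species 2 can invade but species 1 cannot.

species 2 excludes species 1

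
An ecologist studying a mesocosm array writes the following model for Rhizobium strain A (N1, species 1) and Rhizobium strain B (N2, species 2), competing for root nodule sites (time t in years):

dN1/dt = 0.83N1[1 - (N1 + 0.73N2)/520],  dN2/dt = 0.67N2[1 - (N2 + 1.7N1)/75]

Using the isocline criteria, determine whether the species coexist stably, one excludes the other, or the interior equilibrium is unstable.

Compare the nullcline intercepts: K1/α12 = 520/0.73 = 712 > K2 = 75; K2/α21 = 75/1.7 = 44.1 < K1 = 520.
Since the inequalities point opposite ways, species 1 can invade but species 2 cannot.

species 1 excludes species 2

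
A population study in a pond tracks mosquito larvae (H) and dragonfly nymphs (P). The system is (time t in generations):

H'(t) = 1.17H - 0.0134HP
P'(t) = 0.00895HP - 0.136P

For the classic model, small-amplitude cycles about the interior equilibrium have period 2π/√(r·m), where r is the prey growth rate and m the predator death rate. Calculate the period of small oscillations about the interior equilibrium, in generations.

T ≈ 15.8 generations

Here r = 1.17 and m = 0.136, so r·m = 0.159.
ω = √0.159 = 0.399 per generation, hence T = 2π/ω ≈ 15.8 generations.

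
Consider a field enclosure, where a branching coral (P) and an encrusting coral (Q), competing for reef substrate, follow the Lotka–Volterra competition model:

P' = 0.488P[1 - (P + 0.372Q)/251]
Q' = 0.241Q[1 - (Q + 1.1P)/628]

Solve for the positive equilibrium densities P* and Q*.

Setting both brackets to zero gives the nullclines P + 0.372Q = 251 and 1.1P + Q = 628.
Substituting Q = 628 - 1.1P into the first: P(1 - 0.372·1.1) = 251 - 0.372·628.
So P* = 17.4/0.591 = 29.4, and then Q* = 628 - 1.1·29.4 = 596.

P* ≈ 29.4, Q* ≈ 596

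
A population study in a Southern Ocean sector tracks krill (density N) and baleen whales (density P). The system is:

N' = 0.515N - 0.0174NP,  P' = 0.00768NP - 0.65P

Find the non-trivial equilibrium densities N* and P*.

Set dP/dt = 0 with P > 0: 0.00768N - 0.65 = 0, so N* = 0.65/0.00768 = 84.6.
Set dN/dt = 0 with N > 0: 0.515 - 0.0174P = 0, so P* = 0.515/0.0174 = 29.6.

N* ≈ 84.6, P* ≈ 29.6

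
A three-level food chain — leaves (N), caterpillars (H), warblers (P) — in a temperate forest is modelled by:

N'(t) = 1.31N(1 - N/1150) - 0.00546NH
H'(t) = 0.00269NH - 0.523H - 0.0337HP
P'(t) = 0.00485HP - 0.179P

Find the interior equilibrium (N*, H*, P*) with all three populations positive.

N* ≈ 973, H* ≈ 36.9, P* ≈ 62.2

From dP/dt = 0: 0.00485H* = 0.179, so H* = 36.9.
From dN/dt = 0: 1.31(1 - N*/1150) = 0.00546·36.9, giving N* = 1150·(1 - 0.154) = 973.
From dH/dt = 0: 0.00269·973 - 0.523 = 0.0337P*, so P* = 2.09/0.0337 = 62.2.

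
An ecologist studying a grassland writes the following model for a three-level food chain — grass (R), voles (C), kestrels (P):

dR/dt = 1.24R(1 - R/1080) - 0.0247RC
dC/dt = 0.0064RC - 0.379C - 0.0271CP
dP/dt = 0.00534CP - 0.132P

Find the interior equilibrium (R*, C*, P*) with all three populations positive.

R* ≈ 548, C* ≈ 24.7, P* ≈ 115

From dP/dt = 0: 0.00534C* = 0.132, so C* = 24.7.
From dR/dt = 0: 1.24(1 - R*/1080) = 0.0247·24.7, giving R* = 1080·(1 - 0.492) = 548.
From dC/dt = 0: 0.0064·548 - 0.379 = 0.0271P*, so P* = 3.13/0.0271 = 115.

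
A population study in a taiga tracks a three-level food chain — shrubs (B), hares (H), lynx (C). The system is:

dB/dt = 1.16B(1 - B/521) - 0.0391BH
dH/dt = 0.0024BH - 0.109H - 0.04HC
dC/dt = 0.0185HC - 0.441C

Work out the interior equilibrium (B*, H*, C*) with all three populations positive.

B* ≈ 102, H* ≈ 23.8, C* ≈ 3.42

From dC/dt = 0: 0.0185H* = 0.441, so H* = 23.8.
From dB/dt = 0: 1.16(1 - B*/521) = 0.0391·23.8, giving B* = 521·(1 - 0.803) = 102.
From dH/dt = 0: 0.0024·102 - 0.109 = 0.04C*, so C* = 0.137/0.04 = 3.42.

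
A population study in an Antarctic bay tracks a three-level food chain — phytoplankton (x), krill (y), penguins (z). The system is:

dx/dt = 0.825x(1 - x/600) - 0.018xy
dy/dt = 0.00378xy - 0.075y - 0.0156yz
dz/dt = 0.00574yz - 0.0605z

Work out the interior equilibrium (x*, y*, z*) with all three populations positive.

From dz/dt = 0: 0.00574y* = 0.0605, so y* = 10.5.
From dx/dt = 0: 0.825(1 - x*/600) = 0.018·10.5, giving x* = 600·(1 - 0.23) = 462.
From dy/dt = 0: 0.00378·462 - 0.075 = 0.0156z*, so z* = 1.67/0.0156 = 107.

x* ≈ 462, y* ≈ 10.5, z* ≈ 107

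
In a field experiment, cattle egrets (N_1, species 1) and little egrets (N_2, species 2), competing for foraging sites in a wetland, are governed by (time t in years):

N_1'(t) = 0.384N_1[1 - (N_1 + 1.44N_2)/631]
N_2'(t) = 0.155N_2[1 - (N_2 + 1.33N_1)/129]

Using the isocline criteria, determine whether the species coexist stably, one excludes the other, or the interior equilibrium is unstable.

Compare the nullcline intercepts: K1/α12 = 631/1.44 = 438 > K2 = 129; K2/α21 = 129/1.33 = 97 < K1 = 631.
Since the inequalities point opposite ways, species 1 can invade but species 2 cannot.

species 1 excludes species 2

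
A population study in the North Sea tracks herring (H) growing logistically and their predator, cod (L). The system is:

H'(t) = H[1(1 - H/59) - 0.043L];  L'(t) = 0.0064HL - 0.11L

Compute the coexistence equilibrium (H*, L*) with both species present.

From dL/dt = 0 with L > 0: 0.0064H* = 0.11, so H* = 17.2.
Substitute into dH/dt = 0: 1(1 - 17.2/59) = 0.043L*.
The bracket is 0.709, giving L* = 0.709/0.043 = 16.5.

H* ≈ 17.2, L* ≈ 16.5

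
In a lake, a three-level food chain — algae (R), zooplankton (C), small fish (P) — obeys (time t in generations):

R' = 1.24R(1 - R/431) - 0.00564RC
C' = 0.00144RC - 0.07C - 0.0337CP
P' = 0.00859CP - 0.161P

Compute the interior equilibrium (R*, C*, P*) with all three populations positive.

From dP/dt = 0: 0.00859C* = 0.161, so C* = 18.7.
From dR/dt = 0: 1.24(1 - R*/431) = 0.00564·18.7, giving R* = 431·(1 - 0.0852) = 394.
From dC/dt = 0: 0.00144·394 - 0.07 = 0.0337P*, so P* = 0.498/0.0337 = 14.8.

R* ≈ 394, C* ≈ 18.7, P* ≈ 14.8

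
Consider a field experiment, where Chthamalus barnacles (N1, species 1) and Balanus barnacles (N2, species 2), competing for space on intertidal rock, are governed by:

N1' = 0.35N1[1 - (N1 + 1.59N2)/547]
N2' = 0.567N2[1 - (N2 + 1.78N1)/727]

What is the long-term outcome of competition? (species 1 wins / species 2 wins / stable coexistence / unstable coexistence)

unstable coexistence (outcome depends on initial conditions)

Compare the nullcline intercepts: K1/α12 = 547/1.59 = 344 < K2 = 727; K2/α21 = 727/1.78 = 408 < K1 = 547.
Since both are reversed, neither can invade when rare; the interior point is a saddle.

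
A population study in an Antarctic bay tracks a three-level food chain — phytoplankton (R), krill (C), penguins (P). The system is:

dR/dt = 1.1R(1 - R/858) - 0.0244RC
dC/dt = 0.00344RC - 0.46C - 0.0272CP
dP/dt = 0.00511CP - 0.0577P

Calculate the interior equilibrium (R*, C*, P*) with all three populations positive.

From dP/dt = 0: 0.00511C* = 0.0577, so C* = 11.3.
From dR/dt = 0: 1.1(1 - R*/858) = 0.0244·11.3, giving R* = 858·(1 - 0.25) = 643.
From dC/dt = 0: 0.00344·643 - 0.46 = 0.0272P*, so P* = 1.75/0.0272 = 64.4.

R* ≈ 643, C* ≈ 11.3, P* ≈ 64.4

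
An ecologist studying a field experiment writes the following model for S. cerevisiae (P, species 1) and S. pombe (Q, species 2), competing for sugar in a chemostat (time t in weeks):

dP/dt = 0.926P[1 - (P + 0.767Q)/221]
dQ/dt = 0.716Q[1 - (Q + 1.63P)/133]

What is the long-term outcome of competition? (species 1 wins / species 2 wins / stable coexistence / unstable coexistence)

Compare the nullcline intercepts: K1/α12 = 221/0.767 = 288 > K2 = 133; K2/α21 = 133/1.63 = 81.6 < K1 = 221.
Since the inequalities point opposite ways, species 1 can invade but species 2 cannot.

species 1 excludes species 2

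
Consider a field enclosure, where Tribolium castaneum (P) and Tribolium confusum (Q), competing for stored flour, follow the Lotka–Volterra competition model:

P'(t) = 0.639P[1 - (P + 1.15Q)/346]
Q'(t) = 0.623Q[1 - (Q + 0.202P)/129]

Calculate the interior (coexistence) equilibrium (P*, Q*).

P* ≈ 257, Q* ≈ 77

Setting both brackets to zero gives the nullclines P + 1.15Q = 346 and 0.202P + Q = 129.
Substituting Q = 129 - 0.202P into the first: P(1 - 1.15·0.202) = 346 - 1.15·129.
So P* = 198/0.768 = 257, and then Q* = 129 - 0.202·257 = 77.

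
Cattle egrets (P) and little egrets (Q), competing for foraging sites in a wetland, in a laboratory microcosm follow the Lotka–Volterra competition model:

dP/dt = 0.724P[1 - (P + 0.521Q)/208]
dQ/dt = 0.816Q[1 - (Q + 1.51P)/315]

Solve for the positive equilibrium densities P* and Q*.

P* ≈ 206, Q* ≈ 4.31

Setting both brackets to zero gives the nullclines P + 0.521Q = 208 and 1.51P + Q = 315.
Substituting Q = 315 - 1.51P into the first: P(1 - 0.521·1.51) = 208 - 0.521·315.
So P* = 43.9/0.213 = 206, and then Q* = 315 - 1.51·206 = 4.31.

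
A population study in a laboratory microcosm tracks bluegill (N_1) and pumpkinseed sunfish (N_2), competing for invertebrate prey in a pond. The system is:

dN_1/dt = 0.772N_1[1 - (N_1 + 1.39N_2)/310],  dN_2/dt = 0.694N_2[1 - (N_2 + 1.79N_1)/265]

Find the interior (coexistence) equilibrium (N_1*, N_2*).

Setting both brackets to zero gives the nullclines N_1 + 1.39N_2 = 310 and 1.79N_1 + N_2 = 265.
Substituting N_2 = 265 - 1.79N_1 into the first: N_1(1 - 1.39·1.79) = 310 - 1.39·265.
So N_1* = -58.3/-1.49 = 39.2, and then N_2* = 265 - 1.79·39.2 = 195.

N_1* ≈ 39.2, N_2* ≈ 195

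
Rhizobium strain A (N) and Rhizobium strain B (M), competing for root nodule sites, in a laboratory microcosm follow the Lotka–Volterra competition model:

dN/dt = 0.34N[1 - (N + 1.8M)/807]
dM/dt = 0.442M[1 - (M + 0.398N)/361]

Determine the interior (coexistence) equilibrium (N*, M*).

Setting both brackets to zero gives the nullclines N + 1.8M = 807 and 0.398N + M = 361.
Substituting M = 361 - 0.398N into the first: N(1 - 1.8·0.398) = 807 - 1.8·361.
So N* = 157/0.284 = 554, and then M* = 361 - 0.398·554 = 140.

N* ≈ 554, M* ≈ 140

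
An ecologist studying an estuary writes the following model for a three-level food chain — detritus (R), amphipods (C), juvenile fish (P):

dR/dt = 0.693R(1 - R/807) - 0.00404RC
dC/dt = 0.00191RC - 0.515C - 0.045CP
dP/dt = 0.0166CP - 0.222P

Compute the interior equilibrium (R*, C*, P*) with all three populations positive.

From dP/dt = 0: 0.0166C* = 0.222, so C* = 13.4.
From dR/dt = 0: 0.693(1 - R*/807) = 0.00404·13.4, giving R* = 807·(1 - 0.078) = 744.
From dC/dt = 0: 0.00191·744 - 0.515 = 0.045P*, so P* = 0.906/0.045 = 20.1.

R* ≈ 744, C* ≈ 13.4, P* ≈ 20.1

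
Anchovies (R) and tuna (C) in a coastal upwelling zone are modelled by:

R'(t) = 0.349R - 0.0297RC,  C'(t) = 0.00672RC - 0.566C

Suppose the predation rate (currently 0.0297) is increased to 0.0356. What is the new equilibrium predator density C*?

At the interior fixed point, setting dR/dt = 0 with R > 0 fixes C* = (prey growth rate)/(RC coefficient) — independent of the other coefficients.
With the change, C* = 0.349/0.0356 = 9.8; it falls from 11.8.

C* ≈ 9.8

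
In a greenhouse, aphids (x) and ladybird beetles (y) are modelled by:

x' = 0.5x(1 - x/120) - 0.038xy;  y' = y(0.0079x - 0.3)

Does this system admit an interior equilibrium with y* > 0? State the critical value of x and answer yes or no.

Threshold x = 38; K > 38, so yes, the predator persists.

The predator equation gives dy/dt > 0 only when x > 0.3/0.0079 = 38.
Without the predator, x → K = 120. Since 120 > 38, the predator can invade and persist.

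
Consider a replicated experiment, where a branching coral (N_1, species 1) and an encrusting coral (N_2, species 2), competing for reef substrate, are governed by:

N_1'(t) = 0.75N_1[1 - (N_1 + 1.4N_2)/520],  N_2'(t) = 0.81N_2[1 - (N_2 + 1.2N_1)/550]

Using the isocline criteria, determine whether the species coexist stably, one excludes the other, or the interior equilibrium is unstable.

unstable coexistence (outcome depends on initial conditions)

Compare the nullcline intercepts: K1/α12 = 520/1.4 = 371 < K2 = 550; K2/α21 = 550/1.2 = 458 < K1 = 520.
Since both are reversed, neither can invade when rare; the interior point is a saddle.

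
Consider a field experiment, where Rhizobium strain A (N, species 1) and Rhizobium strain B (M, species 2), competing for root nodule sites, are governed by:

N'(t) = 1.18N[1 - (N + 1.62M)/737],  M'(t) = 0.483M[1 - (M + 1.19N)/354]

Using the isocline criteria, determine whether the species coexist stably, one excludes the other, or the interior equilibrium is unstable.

Compare the nullcline intercepts: K1/α12 = 737/1.62 = 455 > K2 = 354; K2/α21 = 354/1.19 = 297 < K1 = 737.
Since the inequalities point opposite ways, species 1 can invade but species 2 cannot.

species 1 excludes species 2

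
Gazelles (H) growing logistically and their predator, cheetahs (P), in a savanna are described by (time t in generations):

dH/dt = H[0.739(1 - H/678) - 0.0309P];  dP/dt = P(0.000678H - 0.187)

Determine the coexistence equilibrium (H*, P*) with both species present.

H* ≈ 276, P* ≈ 14.2

From dP/dt = 0 with P > 0: 0.000678H* = 0.187, so H* = 276.
Substitute into dH/dt = 0: 0.739(1 - 276/678) = 0.0309P*.
The bracket is 0.593, giving P* = 0.438/0.0309 = 14.2.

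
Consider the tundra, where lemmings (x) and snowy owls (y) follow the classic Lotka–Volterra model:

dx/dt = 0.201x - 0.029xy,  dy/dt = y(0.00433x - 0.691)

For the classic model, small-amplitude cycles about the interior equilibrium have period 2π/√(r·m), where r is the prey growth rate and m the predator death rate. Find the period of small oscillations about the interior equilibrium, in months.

T ≈ 16.9 months

Here r = 0.201 and m = 0.691, so r·m = 0.139.
ω = √0.139 = 0.373 per month, hence T = 2π/ω ≈ 16.9 months.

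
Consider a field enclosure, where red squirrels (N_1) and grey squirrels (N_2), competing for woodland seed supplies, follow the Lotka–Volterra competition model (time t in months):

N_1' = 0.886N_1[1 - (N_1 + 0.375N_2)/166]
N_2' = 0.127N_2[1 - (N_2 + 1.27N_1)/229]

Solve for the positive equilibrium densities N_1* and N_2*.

N_1* ≈ 153, N_2* ≈ 34.7

Setting both brackets to zero gives the nullclines N_1 + 0.375N_2 = 166 and 1.27N_1 + N_2 = 229.
Substituting N_2 = 229 - 1.27N_1 into the first: N_1(1 - 0.375·1.27) = 166 - 0.375·229.
So N_1* = 80.1/0.524 = 153, and then N_2* = 229 - 1.27·153 = 34.7.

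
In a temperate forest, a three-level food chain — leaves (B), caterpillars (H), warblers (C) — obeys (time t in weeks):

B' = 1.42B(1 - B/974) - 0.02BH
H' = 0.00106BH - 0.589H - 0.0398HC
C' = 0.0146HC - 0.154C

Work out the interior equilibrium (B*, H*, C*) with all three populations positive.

From dC/dt = 0: 0.0146H* = 0.154, so H* = 10.5.
From dB/dt = 0: 1.42(1 - B*/974) = 0.02·10.5, giving B* = 974·(1 - 0.149) = 829.
From dH/dt = 0: 0.00106·829 - 0.589 = 0.0398C*, so C* = 0.29/0.0398 = 7.29.

B* ≈ 829, H* ≈ 10.5, C* ≈ 7.29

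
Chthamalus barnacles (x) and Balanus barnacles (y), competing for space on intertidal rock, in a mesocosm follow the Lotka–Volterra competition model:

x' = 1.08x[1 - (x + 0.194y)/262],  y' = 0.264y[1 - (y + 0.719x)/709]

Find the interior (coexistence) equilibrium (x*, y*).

Setting both brackets to zero gives the nullclines x + 0.194y = 262 and 0.719x + y = 709.
Substituting y = 709 - 0.719x into the first: x(1 - 0.194·0.719) = 262 - 0.194·709.
So x* = 124/0.861 = 145, and then y* = 709 - 0.719·145 = 605.

x* ≈ 145, y* ≈ 605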